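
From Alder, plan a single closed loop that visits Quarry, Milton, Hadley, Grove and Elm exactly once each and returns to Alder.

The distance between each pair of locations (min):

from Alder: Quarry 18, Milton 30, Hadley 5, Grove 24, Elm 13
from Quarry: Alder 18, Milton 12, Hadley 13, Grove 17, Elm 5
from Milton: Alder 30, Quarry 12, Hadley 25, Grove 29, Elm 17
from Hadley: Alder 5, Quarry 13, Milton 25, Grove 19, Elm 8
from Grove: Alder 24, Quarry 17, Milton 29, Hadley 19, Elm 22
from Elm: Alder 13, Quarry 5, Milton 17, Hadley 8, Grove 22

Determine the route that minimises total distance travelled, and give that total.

Shortest round trip = 83 min.

Alder-Quarry-Milton-Hadley-Grove-Elm-Alder: 18+12+25+19+22+13 = 109
Alder-Quarry-Milton-Hadley-Elm-Grove-Alder: 18+12+25+8+22+24 = 109
Alder-Quarry-Milton-Grove-Hadley-Elm-Alder: 18+12+29+19+8+13 = 99
Alder-Quarry-Milton-Grove-Elm-Hadley-Alder: 18+12+29+22+8+5 = 94
Alder-Quarry-Milton-Elm-Hadley-Grove-Alder: 18+12+17+8+19+24 = 98
Alder-Quarry-Milton-Elm-Grove-Hadley-Alder: 18+12+17+22+19+5 = 93
Alder-Quarry-Hadley-Milton-Grove-Elm-Alder: 18+13+25+29+22+13 = 120
Alder-Quarry-Hadley-Milton-Elm-Grove-Alder: 18+13+25+17+22+24 = 119
Alder-Quarry-Hadley-Grove-Milton-Elm-Alder: 18+13+19+29+17+13 = 109
Alder-Quarry-Hadley-Grove-Elm-Milton-Alder: 18+13+19+22+17+30 = 119
Alder-Quarry-Hadley-Elm-Milton-Grove-Alder: 18+13+8+17+29+24 = 109
Alder-Quarry-Hadley-Elm-Grove-Milton-Alder: 18+13+8+22+29+30 = 120
Alder-Quarry-Grove-Milton-Hadley-Elm-Alder: 18+17+29+25+8+13 = 110
Alder-Quarry-Grove-Milton-Elm-Hadley-Alder: 18+17+29+17+8+5 = 94
… (46 more)
Alder-Hadley-Grove-Quarry-Milton-Elm-Alder: 5+19+17+12+17+13 = 83  ← best
The minimum is 83.
One optimal route: Alder → Hadley → Grove → Quarry → Milton → Elm → Alder (or its reverse).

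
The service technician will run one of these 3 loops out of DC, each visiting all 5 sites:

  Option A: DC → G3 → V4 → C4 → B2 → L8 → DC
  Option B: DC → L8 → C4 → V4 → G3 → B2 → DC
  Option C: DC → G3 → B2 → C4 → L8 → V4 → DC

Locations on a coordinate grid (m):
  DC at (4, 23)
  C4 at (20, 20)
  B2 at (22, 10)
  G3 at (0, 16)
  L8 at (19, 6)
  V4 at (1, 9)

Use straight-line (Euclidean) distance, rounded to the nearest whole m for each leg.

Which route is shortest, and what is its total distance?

Option A: 8 + 7 + 22 + 10 + 5 + 23 = 75
Option B: 23 + 14 + 22 + 7 + 23 + 22 = 111
Option C: 8 + 23 + 10 + 14 + 18 + 14 = 87

75 m — Option A is the shortest.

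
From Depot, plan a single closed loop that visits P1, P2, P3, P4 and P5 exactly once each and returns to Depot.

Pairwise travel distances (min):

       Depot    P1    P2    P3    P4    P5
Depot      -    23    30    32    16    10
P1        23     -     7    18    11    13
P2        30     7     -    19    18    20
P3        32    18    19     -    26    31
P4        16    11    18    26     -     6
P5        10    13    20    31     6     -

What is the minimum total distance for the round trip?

Shortest round trip = 85 min.

Depot-P1-P2-P3-P4-P5-Depot: 23+7+19+26+6+10 = 91
Depot-P1-P2-P3-P5-P4-Depot: 23+7+19+31+6+16 = 102
Depot-P1-P2-P4-P3-P5-Depot: 23+7+18+26+31+10 = 115
Depot-P1-P2-P4-P5-P3-Depot: 23+7+18+6+31+32 = 117
Depot-P1-P2-P5-P3-P4-Depot: 23+7+20+31+26+16 = 123
Depot-P1-P2-P5-P4-P3-Depot: 23+7+20+6+26+32 = 114
Depot-P1-P3-P2-P4-P5-Depot: 23+18+19+18+6+10 = 94
Depot-P1-P3-P2-P5-P4-Depot: 23+18+19+20+6+16 = 102
Depot-P1-P3-P4-P2-P5-Depot: 23+18+26+18+20+10 = 115
Depot-P1-P3-P4-P5-P2-Depot: 23+18+26+6+20+30 = 123
Depot-P1-P3-P5-P2-P4-Depot: 23+18+31+20+18+16 = 126
Depot-P1-P3-P5-P4-P2-Depot: 23+18+31+6+18+30 = 126
Depot-P1-P4-P2-P3-P5-Depot: 23+11+18+19+31+10 = 112
Depot-P1-P4-P2-P5-P3-Depot: 23+11+18+20+31+32 = 135
… (46 more)
Depot-P3-P2-P1-P4-P5-Depot: 32+19+7+11+6+10 = 85  ← best
The minimum is 85.
One optimal route: Depot → P3 → P2 → P1 → P4 → P5 → Depot (or its reverse).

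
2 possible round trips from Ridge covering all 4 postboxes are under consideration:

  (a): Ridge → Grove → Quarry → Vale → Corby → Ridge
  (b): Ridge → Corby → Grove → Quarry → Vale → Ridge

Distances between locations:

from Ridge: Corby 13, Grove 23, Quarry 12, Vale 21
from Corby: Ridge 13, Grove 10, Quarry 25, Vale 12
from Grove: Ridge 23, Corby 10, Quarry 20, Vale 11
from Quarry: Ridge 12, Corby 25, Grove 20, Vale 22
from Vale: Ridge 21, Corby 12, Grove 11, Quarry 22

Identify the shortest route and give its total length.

(a): 23 + 20 + 22 + 12 + 13 = 90
(b): 13 + 10 + 20 + 22 + 21 = 86

86 — (b) is the shortest.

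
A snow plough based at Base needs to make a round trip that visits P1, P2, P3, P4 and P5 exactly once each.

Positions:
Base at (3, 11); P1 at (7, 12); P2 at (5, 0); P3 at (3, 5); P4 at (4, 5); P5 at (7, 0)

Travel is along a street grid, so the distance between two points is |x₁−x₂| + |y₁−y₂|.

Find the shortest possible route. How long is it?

Base - P1 - P2 - P3 - P4 - P5 - Base: 5+14+7+1+8+15 = 50
Base - P1 - P2 - P3 - P5 - P4 - Base: 5+14+7+9+8+7 = 50
Base - P1 - P2 - P4 - P3 - P5 - Base: 5+14+6+1+9+15 = 50
Base - P1 - P2 - P4 - P5 - P3 - Base: 5+14+6+8+9+6 = 48
Base - P1 - P2 - P5 - P3 - P4 - Base: 5+14+2+9+1+7 = 38
Base - P1 - P2 - P5 - P4 - P3 - Base: 5+14+2+8+1+6 = 36
Base - P1 - P3 - P2 - P4 - P5 - Base: 5+11+7+6+8+15 = 52
Base - P1 - P3 - P2 - P5 - P4 - Base: 5+11+7+2+8+7 = 40
Base - P1 - P3 - P4 - P2 - P5 - Base: 5+11+1+6+2+15 = 40
Base - P1 - P3 - P4 - P5 - P2 - Base: 5+11+1+8+2+13 = 40
Base - P1 - P3 - P5 - P2 - P4 - Base: 5+11+9+2+6+7 = 40
Base - P1 - P3 - P5 - P4 - P2 - Base: 5+11+9+8+6+13 = 52
Base - P1 - P4 - P2 - P3 - P5 - Base: 5+10+6+7+9+15 = 52
Base - P1 - P4 - P2 - P5 - P3 - Base: 5+10+6+2+9+6 = 38
… (46 more)
Base - P1 - P5 - P2 - P4 - P3 - Base: 5+12+2+6+1+6 = 32  ← best
The minimum is 32.
One optimal route: Base → P1 → P5 → P2 → P4 → P3 → Base (or its reverse).

32 — the shortest possible round trip.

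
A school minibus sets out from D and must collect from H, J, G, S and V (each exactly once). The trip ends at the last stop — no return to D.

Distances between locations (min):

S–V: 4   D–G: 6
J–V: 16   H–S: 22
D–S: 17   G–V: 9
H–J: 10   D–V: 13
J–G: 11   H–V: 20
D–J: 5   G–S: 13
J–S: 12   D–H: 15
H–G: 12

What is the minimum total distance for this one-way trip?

There are 5! = 120 possible orderings.
D→H→J→G→S→V: 15+10+11+13+4 = 53
D→H→J→G→V→S: 15+10+11+9+4 = 49
D→H→J→S→G→V: 15+10+12+13+9 = 59
D→H→J→S→V→G: 15+10+12+4+9 = 50
D→H→J→V→G→S: 15+10+16+9+13 = 63
D→H→J→V→S→G: 15+10+16+4+13 = 58
D→H→G→J→S→V: 15+12+11+12+4 = 54
D→H→G→J→V→S: 15+12+11+16+4 = 58
D→H→G→S→J→V: 15+12+13+12+16 = 68
D→H→G→S→V→J: 15+12+13+4+16 = 60
D→H→G→V→J→S: 15+12+9+16+12 = 64
D→H→G→V→S→J: 15+12+9+4+12 = 52
D→H→S→J→G→V: 15+22+12+11+9 = 69
D→H→S→J→V→G: 15+22+12+16+9 = 74
… (106 more)
D→J→H→G→V→S: 5+10+12+9+4 = 40  ← best
The minimum is 40.
One shortest path: D → J → H → G → V → S.

Minimum one-way distance = 40 min.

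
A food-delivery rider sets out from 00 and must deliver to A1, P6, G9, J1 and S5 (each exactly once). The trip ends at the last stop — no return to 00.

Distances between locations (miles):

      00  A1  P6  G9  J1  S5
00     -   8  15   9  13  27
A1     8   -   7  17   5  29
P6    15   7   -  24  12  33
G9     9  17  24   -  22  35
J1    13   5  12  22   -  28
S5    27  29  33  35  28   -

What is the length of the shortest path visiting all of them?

There are 5! = 120 possible orderings.
00→A1→P6→G9→J1→S5: 8+7+24+22+28 = 89
00→A1→P6→G9→S5→J1: 8+7+24+35+28 = 102
00→A1→P6→J1→G9→S5: 8+7+12+22+35 = 84
00→A1→P6→J1→S5→G9: 8+7+12+28+35 = 90
00→A1→P6→S5→G9→J1: 8+7+33+35+22 = 105
00→A1→P6→S5→J1→G9: 8+7+33+28+22 = 98
00→A1→G9→P6→J1→S5: 8+17+24+12+28 = 89
00→A1→G9→P6→S5→J1: 8+17+24+33+28 = 110
00→A1→G9→J1→P6→S5: 8+17+22+12+33 = 92
00→A1→G9→J1→S5→P6: 8+17+22+28+33 = 108
00→A1→G9→S5→P6→J1: 8+17+35+33+12 = 105
00→A1→G9→S5→J1→P6: 8+17+35+28+12 = 100
00→A1→J1→P6→G9→S5: 8+5+12+24+35 = 84
00→A1→J1→P6→S5→G9: 8+5+12+33+35 = 93
… (106 more)
00→G9→A1→P6→J1→S5: 9+17+7+12+28 = 73  ← best
The minimum is 73.
One shortest path: 00 → G9 → A1 → P6 → J1 → S5.

Minimum one-way distance = 73 miles.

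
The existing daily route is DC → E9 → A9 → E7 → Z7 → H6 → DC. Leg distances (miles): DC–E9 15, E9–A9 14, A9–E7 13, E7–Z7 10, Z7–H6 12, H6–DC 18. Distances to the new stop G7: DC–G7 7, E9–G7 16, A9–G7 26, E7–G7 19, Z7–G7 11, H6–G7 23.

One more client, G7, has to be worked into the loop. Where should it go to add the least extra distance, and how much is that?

Insertion cost between consecutive stops i–j is d(i,G7) + d(G7,j) − d(i,j):
  between DC and E9: 7 + 16 − 15 = 8
  between E9 and A9: 16 + 26 − 14 = 28
  between A9 and E7: 26 + 19 − 13 = 32
  between E7 and Z7: 19 + 11 − 10 = 20
  between Z7 and H6: 11 + 23 − 12 = 22
  between H6 and DC: 23 + 7 − 18 = 12
Cheapest insertion is between DC and E9, adding 8.
New total = 82 + 8 = 90.

+8 miles — insert G7 between DC and E9.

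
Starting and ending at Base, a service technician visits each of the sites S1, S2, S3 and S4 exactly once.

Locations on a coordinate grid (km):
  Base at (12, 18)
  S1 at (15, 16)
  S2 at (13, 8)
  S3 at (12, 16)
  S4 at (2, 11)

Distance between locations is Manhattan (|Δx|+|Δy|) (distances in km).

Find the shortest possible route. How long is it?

With 4 stops there are 4!/2 = 12 distinct round trips (a route and its reverse cost the same).
Base → S1 → S2 → S3 → S4 → Base: 5+10+9+15+17 = 56
Base → S1 → S2 → S4 → S3 → Base: 5+10+14+15+2 = 46
Base → S1 → S3 → S2 → S4 → Base: 5+3+9+14+17 = 48
Base → S1 → S3 → S4 → S2 → Base: 5+3+15+14+11 = 48
Base → S1 → S4 → S2 → S3 → Base: 5+18+14+9+2 = 48
Base → S1 → S4 → S3 → S2 → Base: 5+18+15+9+11 = 58
Base → S2 → S1 → S3 → S4 → Base: 11+10+3+15+17 = 56
Base → S2 → S1 → S4 → S3 → Base: 11+10+18+15+2 = 56
Base → S2 → S3 → S1 → S4 → Base: 11+9+3+18+17 = 58
Base → S2 → S4 → S1 → S3 → Base: 11+14+18+3+2 = 48
Base → S3 → S1 → S2 → S4 → Base: 2+3+10+14+17 = 46
Base → S3 → S2 → S1 → S4 → Base: 2+9+10+18+17 = 56
The minimum is 46.
One optimal route: Base → S1 → S2 → S4 → S3 → Base (or its reverse).

Minimum total distance: 46 km.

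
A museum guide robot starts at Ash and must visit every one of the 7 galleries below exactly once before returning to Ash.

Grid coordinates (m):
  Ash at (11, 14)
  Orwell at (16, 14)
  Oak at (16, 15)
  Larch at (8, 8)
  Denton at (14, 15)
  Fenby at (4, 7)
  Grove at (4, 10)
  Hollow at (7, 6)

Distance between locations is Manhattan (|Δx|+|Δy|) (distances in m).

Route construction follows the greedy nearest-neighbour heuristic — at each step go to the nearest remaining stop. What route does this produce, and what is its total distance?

42 m along Ash → Denton → Oak → Orwell → Larch → Hollow → Fenby → Grove → Ash.

From Ash: distances to unvisited — Denton=4, Orwell=5, Oak=6, Larch=9, Grove=11, Hollow=12, Fenby=14. Nearest is Denton (4).
From Denton: distances to unvisited — Oak=2, Orwell=3, Larch=13, Grove=15, Hollow=16, Fenby=18. Nearest is Oak (2).
From Oak: distances to unvisited — Orwell=1, Larch=15, Grove=17, Hollow=18, Fenby=20. Nearest is Orwell (1).
From Orwell: distances to unvisited — Larch=14, Grove=16, Hollow=17, Fenby=19. Nearest is Larch (14).
From Larch: distances to unvisited — Hollow=3, Fenby=5, Grove=6. Nearest is Hollow (3).
From Hollow: distances to unvisited — Fenby=4, Grove=7. Nearest is Fenby (4).
From Fenby: distances to unvisited — Grove=3. Nearest is Grove (3).
Return Grove→Ash: 11.
Total = 4 + 2 + 1 + 14 + 3 + 4 + 3 + 11 = 42.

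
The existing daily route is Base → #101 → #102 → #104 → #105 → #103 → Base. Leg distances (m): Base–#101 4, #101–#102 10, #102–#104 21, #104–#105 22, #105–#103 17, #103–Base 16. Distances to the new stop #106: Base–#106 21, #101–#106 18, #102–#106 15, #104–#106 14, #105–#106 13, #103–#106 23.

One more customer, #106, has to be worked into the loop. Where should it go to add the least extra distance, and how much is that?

+5 m — insert #106 between #104 and #105.

Insertion cost between consecutive stops i–j is d(i,#106) + d(#106,j) − d(i,j):
  between Base and #101: 21 + 18 − 4 = 35
  between #101 and #102: 18 + 15 − 10 = 23
  between #102 and #104: 15 + 14 − 21 = 8
  between #104 and #105: 14 + 13 − 22 = 5
  between #105 and #103: 13 + 23 − 17 = 19
  between #103 and Base: 23 + 21 − 16 = 28
Cheapest insertion is between #104 and #105, adding 5.
New total = 90 + 5 = 95.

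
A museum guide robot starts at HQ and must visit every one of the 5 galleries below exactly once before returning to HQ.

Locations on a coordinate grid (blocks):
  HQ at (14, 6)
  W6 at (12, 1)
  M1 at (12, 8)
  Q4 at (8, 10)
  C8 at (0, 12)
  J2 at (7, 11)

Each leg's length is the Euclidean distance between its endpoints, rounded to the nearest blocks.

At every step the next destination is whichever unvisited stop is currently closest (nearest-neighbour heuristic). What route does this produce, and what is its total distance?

At HQ the remaining stops are M1 3, W6 5, Q4 7, J2 9, C8 15; go to M1.
At M1 the remaining stops are Q4 4, J2 6, W6 7, C8 13; go to Q4.
At Q4 the remaining stops are J2 1, C8 8, W6 10; go to J2.
At J2 the remaining stops are C8 7, W6 11; go to C8.
At C8 the remaining stops are W6 16; go to W6.
Return W6→HQ: 5.
Total = 3 + 4 + 1 + 7 + 16 + 5 = 36.

36 blocks along HQ → M1 → Q4 → J2 → C8 → W6 → HQ.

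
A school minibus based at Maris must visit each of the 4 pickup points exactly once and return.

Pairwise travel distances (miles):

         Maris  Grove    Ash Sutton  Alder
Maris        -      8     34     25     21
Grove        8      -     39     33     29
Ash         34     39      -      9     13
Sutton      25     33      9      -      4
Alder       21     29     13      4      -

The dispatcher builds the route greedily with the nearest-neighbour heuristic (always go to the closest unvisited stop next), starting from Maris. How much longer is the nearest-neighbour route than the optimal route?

3 miles longer than the optimal tour.

From Maris: Grove=8, Alder=21, Sutton=25, Ash=34 → choose Grove (8).
From Grove: Alder=29, Sutton=33, Ash=39 → choose Alder (29).
From Alder: Sutton=4, Ash=13 → choose Sutton (4).
From Sutton: Ash=9 → choose Ash (9).
NN route Maris → Grove → Alder → Sutton → Ash → Maris costs 84.
Optimal: Maris → Grove → Ash → Sutton → Alder → Maris costs 81 (by enumerating all 12 distinct tours).
Excess = 84 − 81 = 3.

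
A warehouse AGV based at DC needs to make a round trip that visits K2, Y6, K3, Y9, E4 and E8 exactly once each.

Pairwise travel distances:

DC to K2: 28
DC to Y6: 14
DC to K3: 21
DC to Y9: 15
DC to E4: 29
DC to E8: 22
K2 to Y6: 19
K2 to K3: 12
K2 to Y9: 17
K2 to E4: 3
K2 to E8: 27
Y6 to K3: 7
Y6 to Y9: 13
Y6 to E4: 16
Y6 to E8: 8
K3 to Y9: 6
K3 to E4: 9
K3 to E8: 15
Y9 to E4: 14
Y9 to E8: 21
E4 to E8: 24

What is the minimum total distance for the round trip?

There are 360 distinct closed tours to check (reversals are equivalent).
DC - K2 - Y6 - K3 - Y9 - E4 - E8 - DC: 28+19+7+6+14+24+22 = 120
DC - K2 - Y6 - K3 - Y9 - E8 - E4 - DC: 28+19+7+6+21+24+29 = 134
DC - K2 - Y6 - K3 - E4 - Y9 - E8 - DC: 28+19+7+9+14+21+22 = 120
DC - K2 - Y6 - K3 - E4 - E8 - Y9 - DC: 28+19+7+9+24+21+15 = 123
DC - K2 - Y6 - K3 - E8 - Y9 - E4 - DC: 28+19+7+15+21+14+29 = 133
DC - K2 - Y6 - K3 - E8 - E4 - Y9 - DC: 28+19+7+15+24+14+15 = 122
DC - K2 - Y6 - Y9 - K3 - E4 - E8 - DC: 28+19+13+6+9+24+22 = 121
DC - K2 - Y6 - Y9 - K3 - E8 - E4 - DC: 28+19+13+6+15+24+29 = 134
… (352 more)
DC - Y6 - E8 - K3 - K2 - E4 - Y9 - DC: 14+8+15+12+3+14+15 = 81  ← best
The minimum is 81.
One optimal route: DC → Y6 → E8 → K3 → K2 → E4 → Y9 → DC (or its reverse).

Minimum total distance: 81.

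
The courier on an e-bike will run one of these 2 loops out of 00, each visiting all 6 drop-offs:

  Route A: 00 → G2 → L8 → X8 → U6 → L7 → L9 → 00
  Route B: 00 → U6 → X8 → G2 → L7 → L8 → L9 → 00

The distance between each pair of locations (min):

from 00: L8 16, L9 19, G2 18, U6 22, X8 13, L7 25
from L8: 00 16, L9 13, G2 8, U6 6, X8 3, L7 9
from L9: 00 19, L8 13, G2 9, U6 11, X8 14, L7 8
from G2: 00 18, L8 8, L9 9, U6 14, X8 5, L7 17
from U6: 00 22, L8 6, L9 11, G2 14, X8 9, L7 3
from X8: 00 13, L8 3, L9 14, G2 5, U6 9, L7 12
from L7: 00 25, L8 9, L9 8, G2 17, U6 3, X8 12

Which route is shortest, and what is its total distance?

Shortest is Route A, total 68 min.

Route A: 18 + 8 + 3 + 9 + 3 + 8 + 19 = 68
Route B: 22 + 9 + 5 + 17 + 9 + 13 + 19 = 94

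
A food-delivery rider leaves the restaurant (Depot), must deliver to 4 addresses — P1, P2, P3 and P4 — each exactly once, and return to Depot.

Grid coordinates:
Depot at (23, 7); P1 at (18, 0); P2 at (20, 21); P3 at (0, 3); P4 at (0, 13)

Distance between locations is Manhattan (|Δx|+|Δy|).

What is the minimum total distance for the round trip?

88 — the shortest possible round trip.

With 4 stops there are 4!/2 = 12 distinct round trips (a route and its reverse cost the same).
Depot→P1→P2→P3→P4→Depot: 12+23+38+10+29 = 112
Depot→P1→P2→P4→P3→Depot: 12+23+28+10+27 = 100
Depot→P1→P3→P2→P4→Depot: 12+21+38+28+29 = 128
Depot→P1→P3→P4→P2→Depot: 12+21+10+28+17 = 88
Depot→P1→P4→P2→P3→Depot: 12+31+28+38+27 = 136
Depot→P1→P4→P3→P2→Depot: 12+31+10+38+17 = 108
Depot→P2→P1→P3→P4→Depot: 17+23+21+10+29 = 100
Depot→P2→P1→P4→P3→Depot: 17+23+31+10+27 = 108
Depot→P2→P3→P1→P4→Depot: 17+38+21+31+29 = 136
Depot→P2→P4→P1→P3→Depot: 17+28+31+21+27 = 124
Depot→P3→P1→P2→P4→Depot: 27+21+23+28+29 = 128
Depot→P3→P2→P1→P4→Depot: 27+38+23+31+29 = 148
The minimum is 88.
One optimal route: Depot → P1 → P3 → P4 → P2 → Depot (or its reverse).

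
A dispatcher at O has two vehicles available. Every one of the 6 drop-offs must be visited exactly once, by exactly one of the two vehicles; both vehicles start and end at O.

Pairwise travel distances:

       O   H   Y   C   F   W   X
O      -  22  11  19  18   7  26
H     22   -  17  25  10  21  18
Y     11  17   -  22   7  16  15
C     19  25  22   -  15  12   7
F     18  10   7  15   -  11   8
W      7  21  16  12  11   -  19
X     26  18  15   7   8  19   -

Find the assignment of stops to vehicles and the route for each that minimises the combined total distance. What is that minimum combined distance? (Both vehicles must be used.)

Try each way of splitting the stops between the two vehicles (each non-empty) and, for each split, find the best tour for each vehicle:
  {H} + {Y, C, F, W, X}: 44 + 52 = 96
  {Y} + {H, C, F, W, X}: 22 + 66 = 88
  {H, Y} + {C, F, W, X}: 50 + 52 = 102
  {C} + {H, Y, F, W, X}: 38 + 72 = 110
  {H, C} + {Y, F, W, X}: 66 + 52 = 118
  {Y, C} + {H, F, W, X}: 52 + 66 = 118
  … (31 splits in total)
  {W} + {H, Y, C, F, X}: 14 + 72 = 86  ← best
Best: vehicle 1 O → W → O = 14; vehicle 2 O → Y → H → F → X → C → O = 72; combined 86.

Minimum combined distance: 86.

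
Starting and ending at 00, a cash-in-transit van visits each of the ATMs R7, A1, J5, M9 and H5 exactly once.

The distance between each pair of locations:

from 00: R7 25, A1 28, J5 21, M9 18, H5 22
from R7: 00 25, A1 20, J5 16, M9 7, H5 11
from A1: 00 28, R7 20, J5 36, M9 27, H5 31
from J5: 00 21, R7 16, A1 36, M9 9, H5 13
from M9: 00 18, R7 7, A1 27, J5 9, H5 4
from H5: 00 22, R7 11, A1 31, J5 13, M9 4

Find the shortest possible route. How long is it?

Shortest round trip = 93.

With 5 stops there are 5!/2 = 60 distinct round trips (a route and its reverse cost the same).
00→R7→A1→J5→M9→H5→00: 25+20+36+9+4+22 = 116
00→R7→A1→J5→H5→M9→00: 25+20+36+13+4+18 = 116
00→R7→A1→M9→J5→H5→00: 25+20+27+9+13+22 = 116
00→R7→A1→M9→H5→J5→00: 25+20+27+4+13+21 = 110
00→R7→A1→H5→J5→M9→00: 25+20+31+13+9+18 = 116
00→R7→A1→H5→M9→J5→00: 25+20+31+4+9+21 = 110
00→R7→J5→A1→M9→H5→00: 25+16+36+27+4+22 = 130
00→R7→J5→A1→H5→M9→00: 25+16+36+31+4+18 = 130
00→R7→J5→M9→A1→H5→00: 25+16+9+27+31+22 = 130
00→R7→J5→M9→H5→A1→00: 25+16+9+4+31+28 = 113
00→R7→J5→H5→A1→M9→00: 25+16+13+31+27+18 = 130
00→R7→J5→H5→M9→A1→00: 25+16+13+4+27+28 = 113
00→R7→M9→A1→J5→H5→00: 25+7+27+36+13+22 = 130
00→R7→M9→A1→H5→J5→00: 25+7+27+31+13+21 = 124
… (46 more)
00→A1→R7→M9→H5→J5→00: 28+20+7+4+13+21 = 93  ← best
The minimum is 93.
One optimal route: 00 → A1 → R7 → M9 → H5 → J5 → 00 (or its reverse).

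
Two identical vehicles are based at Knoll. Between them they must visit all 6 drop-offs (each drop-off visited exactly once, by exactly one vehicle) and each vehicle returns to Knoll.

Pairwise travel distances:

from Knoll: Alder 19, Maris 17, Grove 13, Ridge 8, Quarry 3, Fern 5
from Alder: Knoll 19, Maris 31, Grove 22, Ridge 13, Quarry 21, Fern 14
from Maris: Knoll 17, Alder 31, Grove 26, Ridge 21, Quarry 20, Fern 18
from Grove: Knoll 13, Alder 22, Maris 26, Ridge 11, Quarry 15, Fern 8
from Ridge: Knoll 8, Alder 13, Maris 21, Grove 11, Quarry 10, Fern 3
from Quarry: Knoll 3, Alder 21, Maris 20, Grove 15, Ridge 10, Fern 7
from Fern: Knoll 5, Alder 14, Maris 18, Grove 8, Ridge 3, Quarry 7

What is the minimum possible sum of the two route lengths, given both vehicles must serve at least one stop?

Minimum combined distance: 91.

Check every non-empty split of the stops between the two vehicles; for each half take its own optimal tour:
  {Alder} + {Maris, Grove, Ridge, Quarry, Fern}: 38 + 67 = 105
  {Maris} + {Alder, Grove, Ridge, Quarry, Fern}: 34 + 61 = 95
  {Alder, Maris} + {Grove, Ridge, Quarry, Fern}: 67 + 37 = 104
  {Grove} + {Alder, Maris, Ridge, Quarry, Fern}: 26 + 74 = 100
  {Alder, Grove} + {Maris, Ridge, Quarry, Fern}: 54 + 51 = 105
  {Maris, Grove} + {Alder, Ridge, Quarry, Fern}: 56 + 45 = 101
  … (31 splits in total)
  {Quarry} + {Alder, Maris, Grove, Ridge, Fern}: 6 + 85 = 91  ← best
Best: vehicle 1 Knoll → Quarry → Knoll = 6; vehicle 2 Knoll → Maris → Alder → Ridge → Grove → Fern → Knoll = 85; combined 91.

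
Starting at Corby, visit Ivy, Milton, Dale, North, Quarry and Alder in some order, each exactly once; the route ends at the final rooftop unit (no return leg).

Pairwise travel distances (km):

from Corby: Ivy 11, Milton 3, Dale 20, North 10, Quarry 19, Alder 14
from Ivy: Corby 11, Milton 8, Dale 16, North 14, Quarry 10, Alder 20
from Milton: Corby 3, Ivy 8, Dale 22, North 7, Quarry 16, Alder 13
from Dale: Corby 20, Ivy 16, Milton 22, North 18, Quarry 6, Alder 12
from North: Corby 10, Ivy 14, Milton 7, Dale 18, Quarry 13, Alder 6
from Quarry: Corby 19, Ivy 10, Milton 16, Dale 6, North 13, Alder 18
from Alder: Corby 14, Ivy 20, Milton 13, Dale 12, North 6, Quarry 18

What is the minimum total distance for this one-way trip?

There are 6! = 720 possible orderings.
Corby→Ivy→Milton→Dale→North→Quarry→Alder: 11+8+22+18+13+18 = 90
Corby→Ivy→Milton→Dale→North→Alder→Quarry: 11+8+22+18+6+18 = 83
Corby→Ivy→Milton→Dale→Quarry→North→Alder: 11+8+22+6+13+6 = 66
Corby→Ivy→Milton→Dale→Quarry→Alder→North: 11+8+22+6+18+6 = 71
Corby→Ivy→Milton→Dale→Alder→North→Quarry: 11+8+22+12+6+13 = 72
Corby→Ivy→Milton→Dale→Alder→Quarry→North: 11+8+22+12+18+13 = 84
Corby→Ivy→Milton→North→Dale→Quarry→Alder: 11+8+7+18+6+18 = 68
Corby→Ivy→Milton→North→Dale→Alder→Quarry: 11+8+7+18+12+18 = 74
… (712 more)
Corby→Milton→North→Alder→Dale→Quarry→Ivy: 3+7+6+12+6+10 = 44  ← best
The minimum is 44.
One shortest path: Corby → Milton → North → Alder → Dale → Quarry → Ivy.

44 km — the minimum one-way total.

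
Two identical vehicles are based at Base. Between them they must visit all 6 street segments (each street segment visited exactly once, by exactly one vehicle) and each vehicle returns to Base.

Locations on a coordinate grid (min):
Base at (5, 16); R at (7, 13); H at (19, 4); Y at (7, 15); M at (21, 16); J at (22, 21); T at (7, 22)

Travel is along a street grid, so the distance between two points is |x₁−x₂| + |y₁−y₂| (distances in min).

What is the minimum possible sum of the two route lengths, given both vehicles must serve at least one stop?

There are 2^5 − 1 = 31 ways to divide the 6 stops into two non-empty groups. For each, the best each vehicle can do is its own shortest tour through its group:
  {R} + {H, Y, M, J, T}: 10 + 70 = 80
  {H} + {R, Y, M, J, T}: 52 + 52 = 104
  {R, H} + {Y, M, J, T}: 52 + 48 = 100
  {Y} + {R, H, M, J, T}: 6 + 70 = 76
  {R, Y} + {H, M, J, T}: 10 + 70 = 80
  {H, Y} + {R, M, J, T}: 52 + 52 = 104
  … (31 splits in total)
Best: vehicle 1 Base → Y → Base = 6; vehicle 2 Base → R → H → M → J → T → Base = 70; combined 76.

Minimum combined distance: 76 min.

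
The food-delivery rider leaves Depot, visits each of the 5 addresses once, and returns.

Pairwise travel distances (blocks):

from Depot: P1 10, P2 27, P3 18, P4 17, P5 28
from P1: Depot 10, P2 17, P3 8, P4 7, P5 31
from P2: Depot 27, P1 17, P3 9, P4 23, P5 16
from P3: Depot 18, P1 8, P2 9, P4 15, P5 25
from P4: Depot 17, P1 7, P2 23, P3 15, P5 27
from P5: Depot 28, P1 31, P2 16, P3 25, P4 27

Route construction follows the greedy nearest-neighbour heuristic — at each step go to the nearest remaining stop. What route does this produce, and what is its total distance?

From Depot: distances to unvisited — P1=10, P4=17, P3=18, P2=27, P5=28. Nearest is P1 (10).
From P1: distances to unvisited — P4=7, P3=8, P2=17, P5=31. Nearest is P4 (7).
From P4: distances to unvisited — P3=15, P2=23, P5=27. Nearest is P3 (15).
From P3: distances to unvisited — P2=9, P5=25. Nearest is P2 (9).
From P2: distances to unvisited — P5=16. Nearest is P5 (16).
Return P5→Depot: 28.
Total = 10 + 7 + 15 + 9 + 16 + 28 = 85.

85 blocks along Depot → P1 → P4 → P3 → P2 → P5 → Depot.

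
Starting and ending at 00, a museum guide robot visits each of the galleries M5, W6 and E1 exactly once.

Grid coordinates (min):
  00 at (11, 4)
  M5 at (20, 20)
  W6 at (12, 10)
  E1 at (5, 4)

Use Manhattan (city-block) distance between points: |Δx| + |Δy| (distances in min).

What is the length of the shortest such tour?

00-M5-W6-E1-00: 25+18+13+6 = 62
00-M5-E1-W6-00: 25+31+13+7 = 76
00-W6-M5-E1-00: 7+18+31+6 = 62
The minimum is 62.
One optimal route: 00 → M5 → W6 → E1 → 00 (or its reverse).

Shortest round trip = 62 min.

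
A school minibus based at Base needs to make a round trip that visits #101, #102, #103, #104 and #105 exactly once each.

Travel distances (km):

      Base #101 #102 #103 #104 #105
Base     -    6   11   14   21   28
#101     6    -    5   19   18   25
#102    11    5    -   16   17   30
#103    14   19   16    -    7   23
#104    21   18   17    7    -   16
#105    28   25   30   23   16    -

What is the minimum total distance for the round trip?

Shortest round trip = 78 km.

With 5 stops there are 5!/2 = 60 distinct round trips (a route and its reverse cost the same).
Base-#101-#102-#103-#104-#105-Base: 6+5+16+7+16+28 = 78
Base-#101-#102-#103-#105-#104-Base: 6+5+16+23+16+21 = 87
Base-#101-#102-#104-#103-#105-Base: 6+5+17+7+23+28 = 86
Base-#101-#102-#104-#105-#103-Base: 6+5+17+16+23+14 = 81
Base-#101-#102-#105-#103-#104-Base: 6+5+30+23+7+21 = 92
Base-#101-#102-#105-#104-#103-Base: 6+5+30+16+7+14 = 78
Base-#101-#103-#102-#104-#105-Base: 6+19+16+17+16+28 = 102
Base-#101-#103-#102-#105-#104-Base: 6+19+16+30+16+21 = 108
Base-#101-#103-#104-#102-#105-Base: 6+19+7+17+30+28 = 107
Base-#101-#103-#104-#105-#102-Base: 6+19+7+16+30+11 = 89
Base-#101-#103-#105-#102-#104-Base: 6+19+23+30+17+21 = 116
Base-#101-#103-#105-#104-#102-Base: 6+19+23+16+17+11 = 92
Base-#101-#104-#102-#103-#105-Base: 6+18+17+16+23+28 = 108
Base-#101-#104-#102-#105-#103-Base: 6+18+17+30+23+14 = 108
… (46 more)
The minimum is 78.
One optimal route: Base → #101 → #102 → #103 → #104 → #105 → Base (or its reverse).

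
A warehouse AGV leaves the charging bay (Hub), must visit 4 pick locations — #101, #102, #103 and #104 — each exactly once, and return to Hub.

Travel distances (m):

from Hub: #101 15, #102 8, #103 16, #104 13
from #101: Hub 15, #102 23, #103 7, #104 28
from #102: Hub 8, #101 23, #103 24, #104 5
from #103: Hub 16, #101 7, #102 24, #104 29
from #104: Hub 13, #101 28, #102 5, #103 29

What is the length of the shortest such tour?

Shortest round trip = 64 m.

Hub→#101→#102→#103→#104→Hub: 15+23+24+29+13 = 104
Hub→#101→#102→#104→#103→Hub: 15+23+5+29+16 = 88
Hub→#101→#103→#102→#104→Hub: 15+7+24+5+13 = 64
Hub→#101→#103→#104→#102→Hub: 15+7+29+5+8 = 64
Hub→#101→#104→#102→#103→Hub: 15+28+5+24+16 = 88
Hub→#101→#104→#103→#102→Hub: 15+28+29+24+8 = 104
Hub→#102→#101→#103→#104→Hub: 8+23+7+29+13 = 80
Hub→#102→#101→#104→#103→Hub: 8+23+28+29+16 = 104
Hub→#102→#103→#101→#104→Hub: 8+24+7+28+13 = 80
Hub→#102→#104→#101→#103→Hub: 8+5+28+7+16 = 64
Hub→#103→#101→#102→#104→Hub: 16+7+23+5+13 = 64
Hub→#103→#102→#101→#104→Hub: 16+24+23+28+13 = 104
The minimum is 64.
One optimal route: Hub → #101 → #103 → #102 → #104 → Hub (or its reverse).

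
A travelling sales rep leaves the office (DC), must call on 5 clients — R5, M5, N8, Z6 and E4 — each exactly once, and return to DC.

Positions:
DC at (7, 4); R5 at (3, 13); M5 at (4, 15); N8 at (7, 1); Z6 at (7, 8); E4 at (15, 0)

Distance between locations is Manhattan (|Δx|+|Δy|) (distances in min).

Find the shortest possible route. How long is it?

DC→R5→M5→N8→Z6→E4→DC: 13+3+17+7+16+12 = 68
DC→R5→M5→N8→E4→Z6→DC: 13+3+17+9+16+4 = 62
DC→R5→M5→Z6→N8→E4→DC: 13+3+10+7+9+12 = 54
DC→R5→M5→Z6→E4→N8→DC: 13+3+10+16+9+3 = 54
DC→R5→M5→E4→N8→Z6→DC: 13+3+26+9+7+4 = 62
DC→R5→M5→E4→Z6→N8→DC: 13+3+26+16+7+3 = 68
DC→R5→N8→M5→Z6→E4→DC: 13+16+17+10+16+12 = 84
DC→R5→N8→M5→E4→Z6→DC: 13+16+17+26+16+4 = 92
DC→R5→N8→Z6→M5→E4→DC: 13+16+7+10+26+12 = 84
DC→R5→N8→Z6→E4→M5→DC: 13+16+7+16+26+14 = 92
DC→R5→N8→E4→M5→Z6→DC: 13+16+9+26+10+4 = 78
DC→R5→N8→E4→Z6→M5→DC: 13+16+9+16+10+14 = 78
DC→R5→Z6→M5→N8→E4→DC: 13+9+10+17+9+12 = 70
DC→R5→Z6→M5→E4→N8→DC: 13+9+10+26+9+3 = 70
… (46 more)
The minimum is 54.
One optimal route: DC → R5 → M5 → Z6 → N8 → E4 → DC (or its reverse).

Minimum total distance: 54 min.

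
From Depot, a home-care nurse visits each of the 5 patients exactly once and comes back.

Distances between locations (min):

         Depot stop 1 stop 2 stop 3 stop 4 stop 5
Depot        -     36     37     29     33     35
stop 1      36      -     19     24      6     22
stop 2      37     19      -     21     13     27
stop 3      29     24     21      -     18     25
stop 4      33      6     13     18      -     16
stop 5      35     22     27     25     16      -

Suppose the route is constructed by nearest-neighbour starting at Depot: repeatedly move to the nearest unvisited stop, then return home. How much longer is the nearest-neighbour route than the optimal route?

8 min longer than the optimal tour.

Depot: stop 3=29, stop 4=33, stop 5=35, stop 1=36, stop 2=37 ⇒ stop 3
stop 3: stop 4=18, stop 2=21, stop 1=24, stop 5=25 ⇒ stop 4
stop 4: stop 1=6, stop 2=13, stop 5=16 ⇒ stop 1
stop 1: stop 2=19, stop 5=22 ⇒ stop 2
stop 2: stop 5=27 ⇒ stop 5
NN route Depot → stop 3 → stop 4 → stop 1 → stop 2 → stop 5 → Depot costs 134.
Optimal: Depot → stop 3 → stop 2 → stop 1 → stop 4 → stop 5 → Depot costs 126 (by enumerating all 60 distinct tours).
Excess = 134 − 126 = 8.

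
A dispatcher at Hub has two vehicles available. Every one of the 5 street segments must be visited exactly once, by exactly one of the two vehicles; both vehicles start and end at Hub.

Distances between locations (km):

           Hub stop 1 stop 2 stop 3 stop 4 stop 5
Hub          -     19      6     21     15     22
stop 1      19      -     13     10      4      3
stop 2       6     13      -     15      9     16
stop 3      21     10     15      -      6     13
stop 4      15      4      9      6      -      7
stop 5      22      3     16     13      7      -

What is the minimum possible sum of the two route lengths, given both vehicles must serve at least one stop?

There are 2^4 − 1 = 15 ways to divide the 5 stops into two non-empty groups. For each, the best each vehicle can do is its own shortest tour through its group:
  {stop 1} + {stop 2, stop 3, stop 4, stop 5}: 38 + 56 = 94
  {stop 2} + {stop 1, stop 3, stop 4, stop 5}: 12 + 56 = 68
  {stop 1, stop 2} + {stop 3, stop 4, stop 5}: 38 + 56 = 94
  {stop 3} + {stop 1, stop 2, stop 4, stop 5}: 42 + 44 = 86
  {stop 1, stop 3} + {stop 2, stop 4, stop 5}: 50 + 44 = 94
  {stop 2, stop 3} + {stop 1, stop 4, stop 5}: 42 + 44 = 86
  … (15 splits in total)
Best: vehicle 1 Hub → stop 2 → Hub = 12; vehicle 2 Hub → stop 1 → stop 5 → stop 3 → stop 4 → Hub = 56; combined 68.

68 km — the smallest possible combined total.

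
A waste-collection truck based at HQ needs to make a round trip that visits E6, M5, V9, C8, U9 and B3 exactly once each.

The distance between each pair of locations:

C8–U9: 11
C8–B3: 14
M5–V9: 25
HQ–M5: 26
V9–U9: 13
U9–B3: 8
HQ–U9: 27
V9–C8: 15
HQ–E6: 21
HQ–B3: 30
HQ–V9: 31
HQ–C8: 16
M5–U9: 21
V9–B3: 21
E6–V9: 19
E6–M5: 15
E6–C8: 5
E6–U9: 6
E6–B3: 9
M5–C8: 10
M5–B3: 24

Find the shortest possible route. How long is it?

There are 360 distinct closed tours to check (reversals are equivalent).
HQ→E6→M5→V9→C8→U9→B3→HQ: 21+15+25+15+11+8+30 = 125
HQ→E6→M5→V9→C8→B3→U9→HQ: 21+15+25+15+14+8+27 = 125
HQ→E6→M5→V9→U9→C8→B3→HQ: 21+15+25+13+11+14+30 = 129
HQ→E6→M5→V9→U9→B3→C8→HQ: 21+15+25+13+8+14+16 = 112
HQ→E6→M5→V9→B3→C8→U9→HQ: 21+15+25+21+14+11+27 = 134
HQ→E6→M5→V9→B3→U9→C8→HQ: 21+15+25+21+8+11+16 = 117
HQ→E6→M5→C8→V9→U9→B3→HQ: 21+15+10+15+13+8+30 = 112
HQ→E6→M5→C8→V9→B3→U9→HQ: 21+15+10+15+21+8+27 = 117
… (352 more)
HQ→E6→B3→U9→V9→M5→C8→HQ: 21+9+8+13+25+10+16 = 102  ← best
The minimum is 102.
One optimal route: HQ → E6 → B3 → U9 → V9 → M5 → C8 → HQ (or its reverse).

Minimum total distance: 102.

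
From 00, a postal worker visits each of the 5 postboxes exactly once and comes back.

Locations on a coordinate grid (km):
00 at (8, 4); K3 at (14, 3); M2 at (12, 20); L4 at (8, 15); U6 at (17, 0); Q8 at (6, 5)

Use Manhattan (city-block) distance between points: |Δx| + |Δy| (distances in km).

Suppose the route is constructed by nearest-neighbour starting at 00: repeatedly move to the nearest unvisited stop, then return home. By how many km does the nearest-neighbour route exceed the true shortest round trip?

From 00: Q8=3, K3=7, L4=11, U6=13, M2=20 → choose Q8 (3).
From Q8: K3=10, L4=12, U6=16, M2=21 → choose K3 (10).
From K3: U6=6, L4=18, M2=19 → choose U6 (6).
From U6: L4=24, M2=25 → choose L4 (24).
From L4: M2=9 → choose M2 (9).
NN route 00 → Q8 → K3 → U6 → L4 → M2 → 00 costs 72.
Optimal: 00 → K3 → U6 → M2 → L4 → Q8 → 00 costs 62 (by enumerating all 60 distinct tours).
Excess = 72 − 62 = 10.

The nearest-neighbour route is 10 km longer than optimal.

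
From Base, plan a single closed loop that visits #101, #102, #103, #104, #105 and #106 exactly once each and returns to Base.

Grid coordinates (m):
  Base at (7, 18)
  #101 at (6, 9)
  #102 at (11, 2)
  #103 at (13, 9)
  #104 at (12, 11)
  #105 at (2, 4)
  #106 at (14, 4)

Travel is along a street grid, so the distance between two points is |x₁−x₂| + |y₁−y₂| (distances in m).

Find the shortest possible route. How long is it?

With 6 stops there are 6!/2 = 360 distinct round trips (a route and its reverse cost the same).
Base→#101→#102→#103→#104→#105→#106→Base: 10+12+9+3+17+12+21 = 84
Base→#101→#102→#103→#104→#106→#105→Base: 10+12+9+3+9+12+19 = 74
Base→#101→#102→#103→#105→#104→#106→Base: 10+12+9+16+17+9+21 = 94
Base→#101→#102→#103→#105→#106→#104→Base: 10+12+9+16+12+9+12 = 80
Base→#101→#102→#103→#106→#104→#105→Base: 10+12+9+6+9+17+19 = 82
Base→#101→#102→#103→#106→#105→#104→Base: 10+12+9+6+12+17+12 = 78
Base→#101→#102→#104→#103→#105→#106→Base: 10+12+10+3+16+12+21 = 84
Base→#101→#102→#104→#103→#106→#105→Base: 10+12+10+3+6+12+19 = 72
… (352 more)
Base→#101→#105→#102→#106→#103→#104→Base: 10+9+11+5+6+3+12 = 56  ← best
The minimum is 56.
One optimal route: Base → #101 → #105 → #102 → #106 → #103 → #104 → Base (or its reverse).

Minimum total distance: 56 m.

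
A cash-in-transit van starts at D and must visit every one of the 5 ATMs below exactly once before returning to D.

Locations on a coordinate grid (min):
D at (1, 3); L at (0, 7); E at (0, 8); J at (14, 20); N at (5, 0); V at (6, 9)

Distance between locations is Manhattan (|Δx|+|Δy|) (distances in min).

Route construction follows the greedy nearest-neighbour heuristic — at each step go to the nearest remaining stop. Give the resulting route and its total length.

From D: distances to unvisited — L=5, E=6, N=7, V=11, J=30. Nearest is L (5).
From L: distances to unvisited — E=1, V=8, N=12, J=27. Nearest is E (1).
From E: distances to unvisited — V=7, N=13, J=26. Nearest is V (7).
From V: distances to unvisited — N=10, J=19. Nearest is N (10).
From N: distances to unvisited — J=29. Nearest is J (29).
Return J→D: 30.
Total = 5 + 1 + 7 + 10 + 29 + 30 = 82.

82 min along D → L → E → V → N → J → D.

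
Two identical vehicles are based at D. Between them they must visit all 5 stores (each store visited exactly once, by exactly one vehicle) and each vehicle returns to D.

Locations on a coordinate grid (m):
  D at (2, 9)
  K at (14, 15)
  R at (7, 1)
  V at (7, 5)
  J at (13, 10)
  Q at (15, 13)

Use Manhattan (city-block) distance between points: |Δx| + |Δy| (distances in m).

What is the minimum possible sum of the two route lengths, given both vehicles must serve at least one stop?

Minimum combined distance: 64 m.

Try each way of splitting the stops between the two vehicles (each non-empty) and, for each split, find the best tour for each vehicle:
  {K} + {R, V, J, Q}: 36 + 50 = 86
  {R} + {K, V, J, Q}: 26 + 46 = 72
  {K, R} + {V, J, Q}: 52 + 42 = 94
  {V} + {K, R, J, Q}: 18 + 54 = 72
  {K, V} + {R, J, Q}: 44 + 50 = 94
  {R, V} + {K, J, Q}: 26 + 38 = 64
  … (15 splits in total)
Best: vehicle 1 D → R → V → D = 26; vehicle 2 D → K → Q → J → D = 38; combined 64.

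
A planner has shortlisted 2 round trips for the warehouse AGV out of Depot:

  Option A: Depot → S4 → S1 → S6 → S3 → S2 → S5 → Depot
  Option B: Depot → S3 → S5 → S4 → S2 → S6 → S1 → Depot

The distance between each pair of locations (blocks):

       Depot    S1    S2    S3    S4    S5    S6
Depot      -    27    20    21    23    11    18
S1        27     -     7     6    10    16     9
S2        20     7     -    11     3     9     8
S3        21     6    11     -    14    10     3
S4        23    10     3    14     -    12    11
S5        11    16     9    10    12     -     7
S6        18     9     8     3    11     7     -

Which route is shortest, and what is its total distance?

Option A: 23 + 10 + 9 + 3 + 11 + 9 + 11 = 76
Option B: 21 + 10 + 12 + 3 + 8 + 9 + 27 = 90

Shortest is Option A, total 76 blocks.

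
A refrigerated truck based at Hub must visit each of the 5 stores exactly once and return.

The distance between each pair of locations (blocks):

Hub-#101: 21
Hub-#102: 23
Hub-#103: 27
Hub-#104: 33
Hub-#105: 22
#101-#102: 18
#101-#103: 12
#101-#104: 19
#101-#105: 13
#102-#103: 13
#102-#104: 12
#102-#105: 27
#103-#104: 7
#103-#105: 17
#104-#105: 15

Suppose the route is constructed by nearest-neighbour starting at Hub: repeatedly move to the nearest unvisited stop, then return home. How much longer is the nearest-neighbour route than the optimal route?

The nearest-neighbour route is 12 blocks longer than optimal.

From Hub: #101=21, #105=22, #102=23, #103=27, #104=33 → choose #101 (21).
From #101: #103=12, #105=13, #102=18, #104=19 → choose #103 (12).
From #103: #104=7, #102=13, #105=17 → choose #104 (7).
From #104: #102=12, #105=15 → choose #102 (12).
From #102: #105=27 → choose #105 (27).
NN route Hub → #101 → #103 → #104 → #102 → #105 → Hub costs 101.
Optimal: Hub → #102 → #104 → #103 → #101 → #105 → Hub costs 89 (by enumerating all 60 distinct tours).
Excess = 101 − 89 = 12.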